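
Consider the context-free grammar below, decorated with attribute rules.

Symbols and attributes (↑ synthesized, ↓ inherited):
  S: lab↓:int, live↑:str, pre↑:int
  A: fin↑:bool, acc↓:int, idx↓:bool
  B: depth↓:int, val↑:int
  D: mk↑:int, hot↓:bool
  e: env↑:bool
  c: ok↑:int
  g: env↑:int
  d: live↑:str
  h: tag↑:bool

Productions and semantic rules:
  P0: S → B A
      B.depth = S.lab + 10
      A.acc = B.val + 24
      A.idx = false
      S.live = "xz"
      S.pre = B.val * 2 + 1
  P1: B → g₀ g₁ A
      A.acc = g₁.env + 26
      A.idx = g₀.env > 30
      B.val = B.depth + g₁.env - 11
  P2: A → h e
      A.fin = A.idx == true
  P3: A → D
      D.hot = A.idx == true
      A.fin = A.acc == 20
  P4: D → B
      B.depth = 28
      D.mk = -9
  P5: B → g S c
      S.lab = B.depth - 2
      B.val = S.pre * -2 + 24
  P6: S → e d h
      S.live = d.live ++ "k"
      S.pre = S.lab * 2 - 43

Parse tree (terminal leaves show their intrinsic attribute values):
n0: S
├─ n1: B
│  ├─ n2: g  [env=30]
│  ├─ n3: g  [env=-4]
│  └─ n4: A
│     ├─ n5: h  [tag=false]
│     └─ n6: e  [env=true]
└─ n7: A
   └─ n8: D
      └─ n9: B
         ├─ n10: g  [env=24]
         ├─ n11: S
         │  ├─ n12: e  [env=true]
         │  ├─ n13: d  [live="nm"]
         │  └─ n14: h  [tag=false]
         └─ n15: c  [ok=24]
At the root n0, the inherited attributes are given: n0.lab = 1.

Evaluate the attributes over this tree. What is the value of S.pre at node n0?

1. n0.lab = 1  [given at root]
2. n1.depth = 11  [S.lab + 10]
3. n2.env = 30  [terminal]
4. n3.env = -4  [terminal]
5. n4.acc = 22  [g₁.env + 26]
6. n4.idx = false  [g₀.env > 30]
7. n5.tag = false  [terminal]
8. n6.env = true  [terminal]
9. n4.fin = false  [A.idx == true]
10. n1.val = -4  [B.depth + g₁.env - 11]
11. n7.acc = 20  [B.val + 24]
12. n7.idx = false  [false]
13. n8.hot = false  [A.idx == true]
14. n9.depth = 28  [28]
15. n10.env = 24  [terminal]
16. n11.lab = 26  [B.depth - 2]
17. n12.env = true  [terminal]
18. n13.live = "nm"  [terminal]
19. n14.tag = false  [terminal]
20. n11.live = "nmk"  [d.live ++ "k"]
21. n11.pre = 9  [S.lab * 2 - 43]
22. n15.ok = 24  [terminal]
23. n9.val = 6  [S.pre * -2 + 24]
24. n8.mk = -9  [-9]
25. n7.fin = true  [A.acc == 20]
26. n0.live = "xz"  ["xz"]
27. n0.pre = -7  [B.val * 2 + 1]

-7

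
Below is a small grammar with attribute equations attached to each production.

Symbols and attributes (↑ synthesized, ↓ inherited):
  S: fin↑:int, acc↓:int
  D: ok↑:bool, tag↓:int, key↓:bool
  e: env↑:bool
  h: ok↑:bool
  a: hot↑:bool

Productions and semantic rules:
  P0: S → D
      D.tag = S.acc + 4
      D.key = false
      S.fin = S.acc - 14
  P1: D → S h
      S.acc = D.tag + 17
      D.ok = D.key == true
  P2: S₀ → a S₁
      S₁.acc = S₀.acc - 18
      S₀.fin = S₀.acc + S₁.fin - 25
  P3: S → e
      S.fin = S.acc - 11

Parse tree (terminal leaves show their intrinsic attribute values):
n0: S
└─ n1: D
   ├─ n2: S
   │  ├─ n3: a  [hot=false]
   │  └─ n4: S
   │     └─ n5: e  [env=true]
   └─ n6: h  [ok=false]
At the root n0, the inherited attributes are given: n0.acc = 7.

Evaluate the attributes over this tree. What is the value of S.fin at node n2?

1. n0.acc = 7  [given at root]
2. n1.tag = 11  [S.acc + 4]
3. n1.key = false  [false]
4. n2.acc = 28  [D.tag + 17]
5. n3.hot = false  [terminal]
6. n4.acc = 10  [S₀.acc - 18]
7. n5.env = true  [terminal]
8. n4.fin = -1  [S.acc - 11]
9. n2.fin = 2  [S₀.acc + S₁.fin - 25]
10. n6.ok = false  [terminal]
11. n1.ok = false  [D.key == true]
12. n0.fin = -7  [S.acc - 14]

2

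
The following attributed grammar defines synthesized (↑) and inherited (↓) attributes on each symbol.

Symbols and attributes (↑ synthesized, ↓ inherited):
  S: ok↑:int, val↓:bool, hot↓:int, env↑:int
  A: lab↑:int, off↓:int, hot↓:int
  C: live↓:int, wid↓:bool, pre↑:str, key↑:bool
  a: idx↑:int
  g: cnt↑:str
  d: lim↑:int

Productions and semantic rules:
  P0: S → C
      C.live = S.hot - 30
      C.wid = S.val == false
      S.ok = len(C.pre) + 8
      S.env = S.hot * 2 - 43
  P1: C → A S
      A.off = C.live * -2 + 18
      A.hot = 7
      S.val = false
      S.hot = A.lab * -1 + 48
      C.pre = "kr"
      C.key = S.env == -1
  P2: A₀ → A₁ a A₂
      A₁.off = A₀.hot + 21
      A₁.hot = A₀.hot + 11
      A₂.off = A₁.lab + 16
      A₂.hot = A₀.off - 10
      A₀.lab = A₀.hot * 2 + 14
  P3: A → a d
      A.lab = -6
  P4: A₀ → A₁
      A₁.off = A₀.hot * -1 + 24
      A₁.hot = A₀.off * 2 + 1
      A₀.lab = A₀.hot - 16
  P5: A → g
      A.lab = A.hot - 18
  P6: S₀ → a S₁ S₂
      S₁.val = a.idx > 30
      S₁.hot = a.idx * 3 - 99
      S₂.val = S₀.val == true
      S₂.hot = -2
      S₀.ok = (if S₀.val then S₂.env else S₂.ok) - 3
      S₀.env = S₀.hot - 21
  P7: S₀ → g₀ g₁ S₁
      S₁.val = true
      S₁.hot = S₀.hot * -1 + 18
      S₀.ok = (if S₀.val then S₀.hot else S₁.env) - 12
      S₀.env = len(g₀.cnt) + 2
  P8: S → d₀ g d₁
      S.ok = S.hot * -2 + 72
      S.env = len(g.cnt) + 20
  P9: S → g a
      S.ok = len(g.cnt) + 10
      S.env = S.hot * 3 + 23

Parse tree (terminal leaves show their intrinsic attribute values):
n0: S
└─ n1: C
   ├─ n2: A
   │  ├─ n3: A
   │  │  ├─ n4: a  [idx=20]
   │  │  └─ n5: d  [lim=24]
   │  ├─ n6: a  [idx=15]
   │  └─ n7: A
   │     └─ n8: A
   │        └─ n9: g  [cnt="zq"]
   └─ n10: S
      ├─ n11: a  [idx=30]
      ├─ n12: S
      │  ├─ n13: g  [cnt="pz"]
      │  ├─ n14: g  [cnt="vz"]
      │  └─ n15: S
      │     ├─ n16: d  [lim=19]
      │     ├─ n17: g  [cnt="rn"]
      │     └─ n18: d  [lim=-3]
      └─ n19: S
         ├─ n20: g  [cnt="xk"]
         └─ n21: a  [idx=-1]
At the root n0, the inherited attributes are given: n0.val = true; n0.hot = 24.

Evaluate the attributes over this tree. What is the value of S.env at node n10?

1. n0.val = true  [given at root]
2. n0.hot = 24  [given at root]
3. n1.live = -6  [S.hot - 30]
4. n1.wid = false  [S.val == false]
5. n2.off = 30  [C.live * -2 + 18]
6. n2.hot = 7  [7]
7. n3.off = 28  [A₀.hot + 21]
8. n3.hot = 18  [A₀.hot + 11]
9. n4.idx = 20  [terminal]
10. n5.lim = 24  [terminal]
11. n3.lab = -6  [-6]
12. n6.idx = 15  [terminal]
13. n7.off = 10  [A₁.lab + 16]
14. n7.hot = 20  [A₀.off - 10]
15. n8.off = 4  [A₀.hot * -1 + 24]
16. n8.hot = 21  [A₀.off * 2 + 1]
17. n9.cnt = "zq"  [terminal]
18. n8.lab = 3  [A.hot - 18]
19. n7.lab = 4  [A₀.hot - 16]
20. n2.lab = 28  [A₀.hot * 2 + 14]
21. n10.val = false  [false]
22. n10.hot = 20  [A.lab * -1 + 48]
23. n11.idx = 30  [terminal]
24. n12.val = false  [a.idx > 30]
25. n12.hot = -9  [a.idx * 3 - 99]
26. n13.cnt = "pz"  [terminal]
27. n14.cnt = "vz"  [terminal]
28. n15.val = true  [true]
29. n15.hot = 27  [S₀.hot * -1 + 18]
30. n16.lim = 19  [terminal]
31. n17.cnt = "rn"  [terminal]
32. n18.lim = -3  [terminal]
33. n15.ok = 18  [S.hot * -2 + 72]
34. n15.env = 22  [len(g.cnt) + 20]
35. n12.ok = 10  [(if S₀.val then S₀.hot else S₁.env) - 12]
36. n12.env = 4  [len(g₀.cnt) + 2]
37. n19.val = false  [S₀.val == true]
38. n19.hot = -2  [-2]
39. n20.cnt = "xk"  [terminal]
40. n21.idx = -1  [terminal]
41. n19.ok = 12  [len(g.cnt) + 10]
42. n19.env = 17  [S.hot * 3 + 23]
43. n10.ok = 9  [(if S₀.val then S₂.env else S₂.ok) - 3]
44. n10.env = -1  [S₀.hot - 21]
45. n1.pre = "kr"  ["kr"]
46. n1.key = true  [S.env == -1]
47. n0.ok = 10  [len(C.pre) + 8]
48. n0.env = 5  [S.hot * 2 - 43]

-1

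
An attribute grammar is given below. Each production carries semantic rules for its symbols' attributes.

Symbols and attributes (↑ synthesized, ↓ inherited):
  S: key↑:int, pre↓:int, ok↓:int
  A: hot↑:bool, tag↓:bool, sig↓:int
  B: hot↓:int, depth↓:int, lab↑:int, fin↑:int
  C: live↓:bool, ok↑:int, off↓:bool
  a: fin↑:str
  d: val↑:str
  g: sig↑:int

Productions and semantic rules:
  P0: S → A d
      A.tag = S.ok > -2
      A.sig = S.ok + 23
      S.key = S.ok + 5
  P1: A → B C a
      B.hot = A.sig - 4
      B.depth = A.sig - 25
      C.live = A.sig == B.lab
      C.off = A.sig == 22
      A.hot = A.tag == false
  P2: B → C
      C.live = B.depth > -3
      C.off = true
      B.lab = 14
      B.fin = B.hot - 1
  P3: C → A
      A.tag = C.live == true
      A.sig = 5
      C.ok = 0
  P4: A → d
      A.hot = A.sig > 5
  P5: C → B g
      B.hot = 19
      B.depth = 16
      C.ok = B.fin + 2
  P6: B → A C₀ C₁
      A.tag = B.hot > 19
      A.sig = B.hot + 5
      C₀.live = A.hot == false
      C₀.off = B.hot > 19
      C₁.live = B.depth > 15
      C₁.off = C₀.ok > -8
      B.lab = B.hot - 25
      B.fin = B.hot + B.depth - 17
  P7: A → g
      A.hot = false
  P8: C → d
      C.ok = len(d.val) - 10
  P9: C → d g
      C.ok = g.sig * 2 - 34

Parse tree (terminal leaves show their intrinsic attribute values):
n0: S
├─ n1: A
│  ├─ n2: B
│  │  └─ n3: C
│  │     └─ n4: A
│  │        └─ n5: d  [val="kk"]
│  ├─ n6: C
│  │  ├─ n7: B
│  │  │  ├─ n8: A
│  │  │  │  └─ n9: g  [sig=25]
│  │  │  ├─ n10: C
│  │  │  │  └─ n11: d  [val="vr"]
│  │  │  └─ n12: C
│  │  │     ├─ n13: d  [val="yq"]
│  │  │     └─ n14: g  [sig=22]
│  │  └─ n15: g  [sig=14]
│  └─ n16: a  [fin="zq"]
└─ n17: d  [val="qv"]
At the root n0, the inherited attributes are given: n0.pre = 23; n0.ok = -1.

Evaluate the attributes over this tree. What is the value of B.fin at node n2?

1. n0.pre = 23  [given at root]
2. n0.ok = -1  [given at root]
3. n1.tag = true  [S.ok > -2]
4. n1.sig = 22  [S.ok + 23]
5. n2.hot = 18  [A.sig - 4]
6. n2.depth = -3  [A.sig - 25]
7. n3.live = false  [B.depth > -3]
8. n3.off = true  [true]
9. n4.tag = false  [C.live == true]
10. n4.sig = 5  [5]
11. n5.val = "kk"  [terminal]
12. n4.hot = false  [A.sig > 5]
13. n3.ok = 0  [0]
14. n2.lab = 14  [14]
15. n2.fin = 17  [B.hot - 1]
16. n6.live = false  [A.sig == B.lab]
17. n6.off = true  [A.sig == 22]
18. n7.hot = 19  [19]
19. n7.depth = 16  [16]
20. n8.tag = false  [B.hot > 19]
21. n8.sig = 24  [B.hot + 5]
22. n9.sig = 25  [terminal]
23. n8.hot = false  [false]
24. n10.live = true  [A.hot == false]
25. n10.off = false  [B.hot > 19]
26. n11.val = "vr"  [terminal]
27. n10.ok = -8  [len(d.val) - 10]
28. n12.live = true  [B.depth > 15]
29. n12.off = false  [C₀.ok > -8]
30. n13.val = "yq"  [terminal]
31. n14.sig = 22  [terminal]
32. n12.ok = 10  [g.sig * 2 - 34]
33. n7.lab = -6  [B.hot - 25]
34. n7.fin = 18  [B.hot + B.depth - 17]
35. n15.sig = 14  [terminal]
36. n6.ok = 20  [B.fin + 2]
37. n16.fin = "zq"  [terminal]
38. n1.hot = false  [A.tag == false]
39. n17.val = "qv"  [terminal]
40. n0.key = 4  [S.ok + 5]

17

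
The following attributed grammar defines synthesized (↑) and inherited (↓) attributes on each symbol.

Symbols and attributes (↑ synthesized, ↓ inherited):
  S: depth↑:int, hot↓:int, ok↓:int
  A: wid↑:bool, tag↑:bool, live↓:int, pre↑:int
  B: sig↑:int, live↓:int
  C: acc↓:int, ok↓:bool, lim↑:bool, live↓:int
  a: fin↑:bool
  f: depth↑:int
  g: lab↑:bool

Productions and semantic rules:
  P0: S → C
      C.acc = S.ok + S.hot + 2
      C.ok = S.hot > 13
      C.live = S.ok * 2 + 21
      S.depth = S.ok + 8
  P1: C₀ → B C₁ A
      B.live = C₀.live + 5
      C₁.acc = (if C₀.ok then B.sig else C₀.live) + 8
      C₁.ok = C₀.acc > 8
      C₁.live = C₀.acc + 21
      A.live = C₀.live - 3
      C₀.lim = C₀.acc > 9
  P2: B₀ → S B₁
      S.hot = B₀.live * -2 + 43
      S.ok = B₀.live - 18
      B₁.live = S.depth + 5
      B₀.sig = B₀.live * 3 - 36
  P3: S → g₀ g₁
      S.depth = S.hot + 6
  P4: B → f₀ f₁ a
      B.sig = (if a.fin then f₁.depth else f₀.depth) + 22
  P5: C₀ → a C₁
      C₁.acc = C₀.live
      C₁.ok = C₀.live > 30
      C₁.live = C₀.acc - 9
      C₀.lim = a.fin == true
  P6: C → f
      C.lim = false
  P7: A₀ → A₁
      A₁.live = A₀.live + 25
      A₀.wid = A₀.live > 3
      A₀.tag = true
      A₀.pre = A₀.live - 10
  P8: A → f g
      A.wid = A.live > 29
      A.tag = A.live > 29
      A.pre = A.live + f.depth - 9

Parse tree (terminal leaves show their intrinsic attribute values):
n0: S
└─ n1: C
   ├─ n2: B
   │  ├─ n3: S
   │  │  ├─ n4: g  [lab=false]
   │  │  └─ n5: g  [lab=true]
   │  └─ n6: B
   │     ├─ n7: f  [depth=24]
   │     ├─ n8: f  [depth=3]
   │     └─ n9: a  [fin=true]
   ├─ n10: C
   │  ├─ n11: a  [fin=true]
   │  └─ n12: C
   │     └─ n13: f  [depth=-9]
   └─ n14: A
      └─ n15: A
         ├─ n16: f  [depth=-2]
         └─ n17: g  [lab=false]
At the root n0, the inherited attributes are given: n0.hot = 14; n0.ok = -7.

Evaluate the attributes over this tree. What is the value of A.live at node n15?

1. n0.hot = 14  [given at root]
2. n0.ok = -7  [given at root]
3. n1.acc = 9  [S.ok + S.hot + 2]
4. n1.ok = true  [S.hot > 13]
5. n1.live = 7  [S.ok * 2 + 21]
6. n2.live = 12  [C₀.live + 5]
7. n3.hot = 19  [B₀.live * -2 + 43]
8. n3.ok = -6  [B₀.live - 18]
9. n4.lab = false  [terminal]
10. n5.lab = true  [terminal]
11. n3.depth = 25  [S.hot + 6]
12. n6.live = 30  [S.depth + 5]
13. n7.depth = 24  [terminal]
14. n8.depth = 3  [terminal]
15. n9.fin = true  [terminal]
16. n6.sig = 25  [(if a.fin then f₁.depth else f₀.depth) + 22]
17. n2.sig = 0  [B₀.live * 3 - 36]
18. n10.acc = 8  [(if C₀.ok then B.sig else C₀.live) + 8]
19. n10.ok = true  [C₀.acc > 8]
20. n10.live = 30  [C₀.acc + 21]
21. n11.fin = true  [terminal]
22. n12.acc = 30  [C₀.live]
23. n12.ok = false  [C₀.live > 30]
24. n12.live = -1  [C₀.acc - 9]
25. n13.depth = -9  [terminal]
26. n12.lim = false  [false]
27. n10.lim = true  [a.fin == true]
28. n14.live = 4  [C₀.live - 3]
29. n15.live = 29  [A₀.live + 25]
30. n16.depth = -2  [terminal]
31. n17.lab = false  [terminal]
32. n15.wid = false  [A.live > 29]
33. n15.tag = false  [A.live > 29]
34. n15.pre = 18  [A.live + f.depth - 9]
35. n14.wid = true  [A₀.live > 3]
36. n14.tag = true  [true]
37. n14.pre = -6  [A₀.live - 10]
38. n1.lim = false  [C₀.acc > 9]
39. n0.depth = 1  [S.ok + 8]

29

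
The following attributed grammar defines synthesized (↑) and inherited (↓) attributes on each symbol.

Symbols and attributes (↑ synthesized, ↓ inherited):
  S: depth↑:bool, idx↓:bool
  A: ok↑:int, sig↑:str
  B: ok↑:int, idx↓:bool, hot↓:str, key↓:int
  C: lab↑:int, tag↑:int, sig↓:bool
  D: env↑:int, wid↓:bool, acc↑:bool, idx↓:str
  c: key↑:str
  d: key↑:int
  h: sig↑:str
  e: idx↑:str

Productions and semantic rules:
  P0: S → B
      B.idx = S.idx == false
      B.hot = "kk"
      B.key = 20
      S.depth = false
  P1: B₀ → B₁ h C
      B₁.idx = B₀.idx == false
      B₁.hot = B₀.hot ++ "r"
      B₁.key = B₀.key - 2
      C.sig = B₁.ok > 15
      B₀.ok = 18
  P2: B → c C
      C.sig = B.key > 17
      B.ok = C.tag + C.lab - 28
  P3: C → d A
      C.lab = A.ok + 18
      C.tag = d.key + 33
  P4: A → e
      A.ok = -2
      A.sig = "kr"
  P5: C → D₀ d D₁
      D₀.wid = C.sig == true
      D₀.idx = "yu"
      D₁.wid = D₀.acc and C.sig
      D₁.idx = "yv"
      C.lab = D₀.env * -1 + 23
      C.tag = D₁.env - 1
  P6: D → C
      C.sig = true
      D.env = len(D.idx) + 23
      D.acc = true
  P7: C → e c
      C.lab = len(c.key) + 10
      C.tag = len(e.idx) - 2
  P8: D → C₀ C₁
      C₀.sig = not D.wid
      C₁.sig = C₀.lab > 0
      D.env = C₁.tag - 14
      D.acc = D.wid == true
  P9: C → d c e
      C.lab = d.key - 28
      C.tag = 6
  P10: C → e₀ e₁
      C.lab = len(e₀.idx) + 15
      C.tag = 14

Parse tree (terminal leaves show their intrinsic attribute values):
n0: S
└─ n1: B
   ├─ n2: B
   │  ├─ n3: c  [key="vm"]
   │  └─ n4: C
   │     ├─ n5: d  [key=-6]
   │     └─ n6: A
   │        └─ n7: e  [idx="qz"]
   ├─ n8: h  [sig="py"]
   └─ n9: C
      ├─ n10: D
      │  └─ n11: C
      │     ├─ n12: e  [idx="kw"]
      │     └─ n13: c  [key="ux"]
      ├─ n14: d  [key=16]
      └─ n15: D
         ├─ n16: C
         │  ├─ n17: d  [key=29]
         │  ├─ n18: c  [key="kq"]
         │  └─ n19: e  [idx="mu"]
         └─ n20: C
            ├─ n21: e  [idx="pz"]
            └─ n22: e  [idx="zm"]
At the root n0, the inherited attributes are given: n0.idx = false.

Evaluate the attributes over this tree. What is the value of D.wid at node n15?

1. n0.idx = false  [given at root]
2. n1.idx = true  [S.idx == false]
3. n1.hot = "kk"  ["kk"]
4. n1.key = 20  [20]
5. n2.idx = false  [B₀.idx == false]
6. n2.hot = "kkr"  [B₀.hot ++ "r"]
7. n2.key = 18  [B₀.key - 2]
8. n3.key = "vm"  [terminal]
9. n4.sig = true  [B.key > 17]
10. n5.key = -6  [terminal]
11. n7.idx = "qz"  [terminal]
12. n6.ok = -2  [-2]
13. n6.sig = "kr"  ["kr"]
14. n4.lab = 16  [A.ok + 18]
15. n4.tag = 27  [d.key + 33]
16. n2.ok = 15  [C.tag + C.lab - 28]
17. n8.sig = "py"  [terminal]
18. n9.sig = false  [B₁.ok > 15]
19. n10.wid = false  [C.sig == true]
20. n10.idx = "yu"  ["yu"]
21. n11.sig = true  [true]
22. n12.idx = "kw"  [terminal]
23. n13.key = "ux"  [terminal]
24. n11.lab = 12  [len(c.key) + 10]
25. n11.tag = 0  [len(e.idx) - 2]
26. n10.env = 25  [len(D.idx) + 23]
27. n10.acc = true  [true]
28. n14.key = 16  [terminal]
29. n15.wid = false  [D₀.acc and C.sig]
30. n15.idx = "yv"  ["yv"]
31. n16.sig = true  [not D.wid]
32. n17.key = 29  [terminal]
33. n18.key = "kq"  [terminal]
34. n19.idx = "mu"  [terminal]
35. n16.lab = 1  [d.key - 28]
36. n16.tag = 6  [6]
37. n20.sig = true  [C₀.lab > 0]
38. n21.idx = "pz"  [terminal]
39. n22.idx = "zm"  [terminal]
40. n20.lab = 17  [len(e₀.idx) + 15]
41. n20.tag = 14  [14]
42. n15.env = 0  [C₁.tag - 14]
43. n15.acc = false  [D.wid == true]
44. n9.lab = -2  [D₀.env * -1 + 23]
45. n9.tag = -1  [D₁.env - 1]
46. n1.ok = 18  [18]
47. n0.depth = false  [false]

false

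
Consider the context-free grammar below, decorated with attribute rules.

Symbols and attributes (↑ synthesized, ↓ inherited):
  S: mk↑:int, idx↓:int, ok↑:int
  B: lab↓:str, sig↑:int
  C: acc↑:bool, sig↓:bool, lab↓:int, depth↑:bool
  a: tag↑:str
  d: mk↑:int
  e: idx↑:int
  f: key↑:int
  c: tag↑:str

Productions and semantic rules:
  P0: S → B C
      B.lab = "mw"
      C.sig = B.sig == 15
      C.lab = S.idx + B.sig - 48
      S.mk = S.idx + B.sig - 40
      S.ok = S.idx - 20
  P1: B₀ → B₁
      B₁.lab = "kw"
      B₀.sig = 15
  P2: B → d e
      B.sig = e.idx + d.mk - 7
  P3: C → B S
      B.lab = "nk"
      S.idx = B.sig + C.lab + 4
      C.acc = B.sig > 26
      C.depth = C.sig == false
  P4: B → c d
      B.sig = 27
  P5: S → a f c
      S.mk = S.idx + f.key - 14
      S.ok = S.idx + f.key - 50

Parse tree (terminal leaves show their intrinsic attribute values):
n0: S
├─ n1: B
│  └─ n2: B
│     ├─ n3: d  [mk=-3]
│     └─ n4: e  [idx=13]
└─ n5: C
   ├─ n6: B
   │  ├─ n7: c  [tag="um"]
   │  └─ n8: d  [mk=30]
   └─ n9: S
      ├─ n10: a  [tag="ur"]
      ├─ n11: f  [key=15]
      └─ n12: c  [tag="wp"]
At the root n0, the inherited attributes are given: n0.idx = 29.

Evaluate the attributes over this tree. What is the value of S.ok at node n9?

1. n0.idx = 29  [given at root]
2. n1.lab = "mw"  ["mw"]
3. n2.lab = "kw"  ["kw"]
4. n3.mk = -3  [terminal]
5. n4.idx = 13  [terminal]
6. n2.sig = 3  [e.idx + d.mk - 7]
7. n1.sig = 15  [15]
8. n5.sig = true  [B.sig == 15]
9. n5.lab = -4  [S.idx + B.sig - 48]
10. n6.lab = "nk"  ["nk"]
11. n7.tag = "um"  [terminal]
12. n8.mk = 30  [terminal]
13. n6.sig = 27  [27]
14. n9.idx = 27  [B.sig + C.lab + 4]
15. n10.tag = "ur"  [terminal]
16. n11.key = 15  [terminal]
17. n12.tag = "wp"  [terminal]
18. n9.mk = 28  [S.idx + f.key - 14]
19. n9.ok = -8  [S.idx + f.key - 50]
20. n5.acc = true  [B.sig > 26]
21. n5.depth = false  [C.sig == false]
22. n0.mk = 4  [S.idx + B.sig - 40]
23. n0.ok = 9  [S.idx - 20]

-8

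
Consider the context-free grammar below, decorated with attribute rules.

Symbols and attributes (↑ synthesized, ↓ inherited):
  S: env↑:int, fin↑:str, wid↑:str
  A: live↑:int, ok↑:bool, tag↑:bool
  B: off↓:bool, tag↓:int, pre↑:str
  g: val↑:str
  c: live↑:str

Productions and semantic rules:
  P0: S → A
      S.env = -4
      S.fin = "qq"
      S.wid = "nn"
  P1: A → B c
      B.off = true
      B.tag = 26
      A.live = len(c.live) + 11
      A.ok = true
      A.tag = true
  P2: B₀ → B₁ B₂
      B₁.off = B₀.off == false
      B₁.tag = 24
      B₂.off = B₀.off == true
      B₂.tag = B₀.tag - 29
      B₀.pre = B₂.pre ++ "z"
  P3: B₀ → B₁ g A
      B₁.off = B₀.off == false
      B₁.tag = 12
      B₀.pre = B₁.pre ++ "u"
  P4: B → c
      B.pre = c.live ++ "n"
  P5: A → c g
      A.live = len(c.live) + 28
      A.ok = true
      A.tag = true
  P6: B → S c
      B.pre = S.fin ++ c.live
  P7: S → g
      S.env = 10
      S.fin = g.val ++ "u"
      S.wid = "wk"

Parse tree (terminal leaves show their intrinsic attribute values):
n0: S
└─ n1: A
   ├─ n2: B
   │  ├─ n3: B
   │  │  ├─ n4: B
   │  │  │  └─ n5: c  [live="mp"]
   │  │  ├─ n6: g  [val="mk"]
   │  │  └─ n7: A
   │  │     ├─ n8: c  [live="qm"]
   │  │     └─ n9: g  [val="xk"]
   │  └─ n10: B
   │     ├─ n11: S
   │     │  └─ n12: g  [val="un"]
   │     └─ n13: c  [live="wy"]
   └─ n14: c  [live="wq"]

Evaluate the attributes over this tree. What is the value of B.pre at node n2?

1. n2.off = true  [true]
2. n2.tag = 26  [26]
3. n3.off = false  [B₀.off == false]
4. n3.tag = 24  [24]
5. n4.off = true  [B₀.off == false]
6. n4.tag = 12  [12]
7. n5.live = "mp"  [terminal]
8. n4.pre = "mpn"  [c.live ++ "n"]
9. n6.val = "mk"  [terminal]
10. n8.live = "qm"  [terminal]
11. n9.val = "xk"  [terminal]
12. n7.live = 30  [len(c.live) + 28]
13. n7.ok = true  [true]
14. n7.tag = true  [true]
15. n3.pre = "mpnu"  [B₁.pre ++ "u"]
16. n10.off = true  [B₀.off == true]
17. n10.tag = -3  [B₀.tag - 29]
18. n12.val = "un"  [terminal]
19. n11.env = 10  [10]
20. n11.fin = "unu"  [g.val ++ "u"]
21. n11.wid = "wk"  ["wk"]
22. n13.live = "wy"  [terminal]
23. n10.pre = "unuwy"  [S.fin ++ c.live]
24. n2.pre = "unuwyz"  [B₂.pre ++ "z"]
25. n14.live = "wq"  [terminal]
26. n1.live = 13  [len(c.live) + 11]
27. n1.ok = true  [true]
28. n1.tag = true  [true]
29. n0.env = -4  [-4]
30. n0.fin = "qq"  ["qq"]
31. n0.wid = "nn"  ["nn"]

"unuwyz"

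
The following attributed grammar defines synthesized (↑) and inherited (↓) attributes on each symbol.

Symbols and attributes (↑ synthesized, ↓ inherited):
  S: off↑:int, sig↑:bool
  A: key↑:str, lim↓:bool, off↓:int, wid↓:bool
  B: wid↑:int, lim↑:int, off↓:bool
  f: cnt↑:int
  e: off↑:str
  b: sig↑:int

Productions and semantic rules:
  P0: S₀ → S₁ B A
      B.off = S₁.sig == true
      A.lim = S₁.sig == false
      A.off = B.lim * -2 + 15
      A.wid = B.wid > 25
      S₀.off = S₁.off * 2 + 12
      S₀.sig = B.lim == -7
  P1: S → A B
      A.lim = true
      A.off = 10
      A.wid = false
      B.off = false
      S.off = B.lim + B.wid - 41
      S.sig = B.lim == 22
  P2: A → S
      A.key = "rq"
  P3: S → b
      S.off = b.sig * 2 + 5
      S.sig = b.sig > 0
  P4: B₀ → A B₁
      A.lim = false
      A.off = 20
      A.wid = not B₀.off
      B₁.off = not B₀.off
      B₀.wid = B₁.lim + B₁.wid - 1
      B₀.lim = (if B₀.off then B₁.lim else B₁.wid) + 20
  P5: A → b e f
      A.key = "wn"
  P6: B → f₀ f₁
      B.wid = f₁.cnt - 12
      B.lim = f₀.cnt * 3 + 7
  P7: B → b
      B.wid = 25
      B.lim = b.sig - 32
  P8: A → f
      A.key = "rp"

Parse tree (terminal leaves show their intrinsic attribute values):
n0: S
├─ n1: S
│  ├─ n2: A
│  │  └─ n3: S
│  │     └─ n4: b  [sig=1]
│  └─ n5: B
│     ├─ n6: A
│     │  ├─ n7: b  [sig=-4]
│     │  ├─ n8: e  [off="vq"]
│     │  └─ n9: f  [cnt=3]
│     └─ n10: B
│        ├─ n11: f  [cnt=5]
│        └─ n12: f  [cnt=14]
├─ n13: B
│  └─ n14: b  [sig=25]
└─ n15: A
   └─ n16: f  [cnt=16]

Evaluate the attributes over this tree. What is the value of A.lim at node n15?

false

1. n2.lim = true  [true]
2. n2.off = 10  [10]
3. n2.wid = false  [false]
4. n4.sig = 1  [terminal]
5. n3.off = 7  [b.sig * 2 + 5]
6. n3.sig = true  [b.sig > 0]
7. n2.key = "rq"  ["rq"]
8. n5.off = false  [false]
9. n6.lim = false  [false]
10. n6.off = 20  [20]
11. n6.wid = true  [not B₀.off]
12. n7.sig = -4  [terminal]
13. n8.off = "vq"  [terminal]
14. n9.cnt = 3  [terminal]
15. n6.key = "wn"  ["wn"]
16. n10.off = true  [not B₀.off]
17. n11.cnt = 5  [terminal]
18. n12.cnt = 14  [terminal]
19. n10.wid = 2  [f₁.cnt - 12]
20. n10.lim = 22  [f₀.cnt * 3 + 7]
21. n5.wid = 23  [B₁.lim + B₁.wid - 1]
22. n5.lim = 22  [(if B₀.off then B₁.lim else B₁.wid) + 20]
23. n1.off = 4  [B.lim + B.wid - 41]
24. n1.sig = true  [B.lim == 22]
25. n13.off = true  [S₁.sig == true]
26. n14.sig = 25  [terminal]
27. n13.wid = 25  [25]
28. n13.lim = -7  [b.sig - 32]
29. n15.lim = false  [S₁.sig == false]
30. n15.off = 29  [B.lim * -2 + 15]
31. n15.wid = false  [B.wid > 25]
32. n16.cnt = 16  [terminal]
33. n15.key = "rp"  ["rp"]
34. n0.off = 20  [S₁.off * 2 + 12]
35. n0.sig = true  [B.lim == -7]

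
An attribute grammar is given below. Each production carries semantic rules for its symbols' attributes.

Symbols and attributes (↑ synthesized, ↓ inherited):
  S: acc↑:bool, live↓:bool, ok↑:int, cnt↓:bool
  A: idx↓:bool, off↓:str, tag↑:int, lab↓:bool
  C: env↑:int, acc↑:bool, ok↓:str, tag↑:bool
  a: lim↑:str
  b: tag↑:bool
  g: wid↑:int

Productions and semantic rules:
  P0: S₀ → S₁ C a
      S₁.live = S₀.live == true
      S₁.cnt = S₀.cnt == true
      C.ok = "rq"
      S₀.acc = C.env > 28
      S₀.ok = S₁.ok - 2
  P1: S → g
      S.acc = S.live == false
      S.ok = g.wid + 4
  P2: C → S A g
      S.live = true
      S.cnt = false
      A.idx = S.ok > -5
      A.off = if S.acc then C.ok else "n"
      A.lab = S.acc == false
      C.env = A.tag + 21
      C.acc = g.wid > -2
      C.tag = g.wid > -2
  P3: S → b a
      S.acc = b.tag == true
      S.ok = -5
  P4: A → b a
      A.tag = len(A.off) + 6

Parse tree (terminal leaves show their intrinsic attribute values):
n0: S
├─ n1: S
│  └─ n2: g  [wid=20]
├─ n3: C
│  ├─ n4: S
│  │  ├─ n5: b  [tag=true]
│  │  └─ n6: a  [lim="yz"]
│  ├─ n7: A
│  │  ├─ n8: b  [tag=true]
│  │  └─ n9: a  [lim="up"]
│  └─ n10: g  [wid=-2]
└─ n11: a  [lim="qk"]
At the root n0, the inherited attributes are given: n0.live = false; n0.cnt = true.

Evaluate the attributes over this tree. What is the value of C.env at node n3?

1. n0.live = false  [given at root]
2. n0.cnt = true  [given at root]
3. n1.live = false  [S₀.live == true]
4. n1.cnt = true  [S₀.cnt == true]
5. n2.wid = 20  [terminal]
6. n1.acc = true  [S.live == false]
7. n1.ok = 24  [g.wid + 4]
8. n3.ok = "rq"  ["rq"]
9. n4.live = true  [true]
10. n4.cnt = false  [false]
11. n5.tag = true  [terminal]
12. n6.lim = "yz"  [terminal]
13. n4.acc = true  [b.tag == true]
14. n4.ok = -5  [-5]
15. n7.idx = false  [S.ok > -5]
16. n7.off = "rq"  [if S.acc then C.ok else "n"]
17. n7.lab = false  [S.acc == false]
18. n8.tag = true  [terminal]
19. n9.lim = "up"  [terminal]
20. n7.tag = 8  [len(A.off) + 6]
21. n10.wid = -2  [terminal]
22. n3.env = 29  [A.tag + 21]
23. n3.acc = false  [g.wid > -2]
24. n3.tag = false  [g.wid > -2]
25. n11.lim = "qk"  [terminal]
26. n0.acc = true  [C.env > 28]
27. n0.ok = 22  [S₁.ok - 2]

29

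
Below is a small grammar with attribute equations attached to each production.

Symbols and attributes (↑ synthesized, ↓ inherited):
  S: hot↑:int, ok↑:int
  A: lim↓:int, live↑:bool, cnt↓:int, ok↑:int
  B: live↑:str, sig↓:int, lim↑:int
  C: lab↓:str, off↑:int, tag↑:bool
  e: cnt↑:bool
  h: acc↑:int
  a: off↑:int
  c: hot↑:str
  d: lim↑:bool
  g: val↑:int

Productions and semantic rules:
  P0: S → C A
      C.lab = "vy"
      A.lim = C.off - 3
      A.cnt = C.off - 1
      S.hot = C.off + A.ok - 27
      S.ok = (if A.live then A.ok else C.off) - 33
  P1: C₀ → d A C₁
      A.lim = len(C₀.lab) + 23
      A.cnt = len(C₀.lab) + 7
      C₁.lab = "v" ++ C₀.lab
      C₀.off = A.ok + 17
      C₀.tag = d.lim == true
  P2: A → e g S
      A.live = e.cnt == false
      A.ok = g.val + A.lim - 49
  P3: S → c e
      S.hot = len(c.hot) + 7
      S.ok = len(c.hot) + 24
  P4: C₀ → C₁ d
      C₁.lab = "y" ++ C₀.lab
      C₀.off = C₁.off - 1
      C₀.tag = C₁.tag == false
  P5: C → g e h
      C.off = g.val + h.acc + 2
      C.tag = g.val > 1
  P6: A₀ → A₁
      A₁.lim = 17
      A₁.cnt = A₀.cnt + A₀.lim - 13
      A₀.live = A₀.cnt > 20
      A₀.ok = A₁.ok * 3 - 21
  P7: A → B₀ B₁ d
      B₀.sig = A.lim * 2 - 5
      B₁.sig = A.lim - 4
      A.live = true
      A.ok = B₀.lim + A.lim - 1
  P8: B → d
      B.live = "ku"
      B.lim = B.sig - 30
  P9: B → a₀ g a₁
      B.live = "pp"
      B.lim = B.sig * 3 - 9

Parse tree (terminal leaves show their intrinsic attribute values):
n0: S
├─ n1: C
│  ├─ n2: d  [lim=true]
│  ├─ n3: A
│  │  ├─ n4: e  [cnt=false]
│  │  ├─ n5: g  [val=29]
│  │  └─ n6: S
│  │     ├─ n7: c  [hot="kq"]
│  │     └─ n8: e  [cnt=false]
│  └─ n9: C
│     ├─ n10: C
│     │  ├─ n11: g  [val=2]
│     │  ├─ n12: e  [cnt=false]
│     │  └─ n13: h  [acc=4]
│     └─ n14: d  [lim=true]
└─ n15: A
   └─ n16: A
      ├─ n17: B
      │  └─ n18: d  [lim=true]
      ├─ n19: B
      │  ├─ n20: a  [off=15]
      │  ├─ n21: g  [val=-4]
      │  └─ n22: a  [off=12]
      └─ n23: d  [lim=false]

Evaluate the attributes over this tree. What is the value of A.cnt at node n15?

1. n1.lab = "vy"  ["vy"]
2. n2.lim = true  [terminal]
3. n3.lim = 25  [len(C₀.lab) + 23]
4. n3.cnt = 9  [len(C₀.lab) + 7]
5. n4.cnt = false  [terminal]
6. n5.val = 29  [terminal]
7. n7.hot = "kq"  [terminal]
8. n8.cnt = false  [terminal]
9. n6.hot = 9  [len(c.hot) + 7]
10. n6.ok = 26  [len(c.hot) + 24]
11. n3.live = true  [e.cnt == false]
12. n3.ok = 5  [g.val + A.lim - 49]
13. n9.lab = "vvy"  ["v" ++ C₀.lab]
14. n10.lab = "yvvy"  ["y" ++ C₀.lab]
15. n11.val = 2  [terminal]
16. n12.cnt = false  [terminal]
17. n13.acc = 4  [terminal]
18. n10.off = 8  [g.val + h.acc + 2]
19. n10.tag = true  [g.val > 1]
20. n14.lim = true  [terminal]
21. n9.off = 7  [C₁.off - 1]
22. n9.tag = false  [C₁.tag == false]
23. n1.off = 22  [A.ok + 17]
24. n1.tag = true  [d.lim == true]
25. n15.lim = 19  [C.off - 3]
26. n15.cnt = 21  [C.off - 1]
27. n16.lim = 17  [17]
28. n16.cnt = 27  [A₀.cnt + A₀.lim - 13]
29. n17.sig = 29  [A.lim * 2 - 5]
30. n18.lim = true  [terminal]
31. n17.live = "ku"  ["ku"]
32. n17.lim = -1  [B.sig - 30]
33. n19.sig = 13  [A.lim - 4]
34. n20.off = 15  [terminal]
35. n21.val = -4  [terminal]
36. n22.off = 12  [terminal]
37. n19.live = "pp"  ["pp"]
38. n19.lim = 30  [B.sig * 3 - 9]
39. n23.lim = false  [terminal]
40. n16.live = true  [true]
41. n16.ok = 15  [B₀.lim + A.lim - 1]
42. n15.live = true  [A₀.cnt > 20]
43. n15.ok = 24  [A₁.ok * 3 - 21]
44. n0.hot = 19  [C.off + A.ok - 27]
45. n0.ok = -9  [(if A.live then A.ok else C.off) - 33]

21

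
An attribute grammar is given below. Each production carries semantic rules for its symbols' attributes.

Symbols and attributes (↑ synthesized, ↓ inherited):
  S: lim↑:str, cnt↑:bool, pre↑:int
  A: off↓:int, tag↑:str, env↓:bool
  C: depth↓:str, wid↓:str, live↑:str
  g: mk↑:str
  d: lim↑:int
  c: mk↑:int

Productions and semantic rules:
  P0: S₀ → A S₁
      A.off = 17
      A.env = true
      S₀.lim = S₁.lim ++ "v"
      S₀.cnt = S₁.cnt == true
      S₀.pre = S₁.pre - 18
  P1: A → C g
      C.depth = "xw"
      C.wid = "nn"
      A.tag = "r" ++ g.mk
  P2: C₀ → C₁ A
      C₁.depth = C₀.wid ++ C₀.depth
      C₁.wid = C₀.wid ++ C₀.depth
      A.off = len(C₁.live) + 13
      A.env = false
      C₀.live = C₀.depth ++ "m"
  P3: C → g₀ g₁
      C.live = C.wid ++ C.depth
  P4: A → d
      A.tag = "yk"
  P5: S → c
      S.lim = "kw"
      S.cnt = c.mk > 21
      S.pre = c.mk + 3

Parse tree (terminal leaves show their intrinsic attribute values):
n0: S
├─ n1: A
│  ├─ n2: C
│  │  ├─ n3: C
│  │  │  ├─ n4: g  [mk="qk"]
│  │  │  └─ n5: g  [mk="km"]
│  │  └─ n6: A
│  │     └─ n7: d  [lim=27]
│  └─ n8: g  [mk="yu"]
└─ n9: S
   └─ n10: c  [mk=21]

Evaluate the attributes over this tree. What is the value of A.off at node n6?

1. n1.off = 17  [17]
2. n1.env = true  [true]
3. n2.depth = "xw"  ["xw"]
4. n2.wid = "nn"  ["nn"]
5. n3.depth = "nnxw"  [C₀.wid ++ C₀.depth]
6. n3.wid = "nnxw"  [C₀.wid ++ C₀.depth]
7. n4.mk = "qk"  [terminal]
8. n5.mk = "km"  [terminal]
9. n3.live = "nnxwnnxw"  [C.wid ++ C.depth]
10. n6.off = 21  [len(C₁.live) + 13]
11. n6.env = false  [false]
12. n7.lim = 27  [terminal]
13. n6.tag = "yk"  ["yk"]
14. n2.live = "xwm"  [C₀.depth ++ "m"]
15. n8.mk = "yu"  [terminal]
16. n1.tag = "ryu"  ["r" ++ g.mk]
17. n10.mk = 21  [terminal]
18. n9.lim = "kw"  ["kw"]
19. n9.cnt = false  [c.mk > 21]
20. n9.pre = 24  [c.mk + 3]
21. n0.lim = "kwv"  [S₁.lim ++ "v"]
22. n0.cnt = false  [S₁.cnt == true]
23. n0.pre = 6  [S₁.pre - 18]

21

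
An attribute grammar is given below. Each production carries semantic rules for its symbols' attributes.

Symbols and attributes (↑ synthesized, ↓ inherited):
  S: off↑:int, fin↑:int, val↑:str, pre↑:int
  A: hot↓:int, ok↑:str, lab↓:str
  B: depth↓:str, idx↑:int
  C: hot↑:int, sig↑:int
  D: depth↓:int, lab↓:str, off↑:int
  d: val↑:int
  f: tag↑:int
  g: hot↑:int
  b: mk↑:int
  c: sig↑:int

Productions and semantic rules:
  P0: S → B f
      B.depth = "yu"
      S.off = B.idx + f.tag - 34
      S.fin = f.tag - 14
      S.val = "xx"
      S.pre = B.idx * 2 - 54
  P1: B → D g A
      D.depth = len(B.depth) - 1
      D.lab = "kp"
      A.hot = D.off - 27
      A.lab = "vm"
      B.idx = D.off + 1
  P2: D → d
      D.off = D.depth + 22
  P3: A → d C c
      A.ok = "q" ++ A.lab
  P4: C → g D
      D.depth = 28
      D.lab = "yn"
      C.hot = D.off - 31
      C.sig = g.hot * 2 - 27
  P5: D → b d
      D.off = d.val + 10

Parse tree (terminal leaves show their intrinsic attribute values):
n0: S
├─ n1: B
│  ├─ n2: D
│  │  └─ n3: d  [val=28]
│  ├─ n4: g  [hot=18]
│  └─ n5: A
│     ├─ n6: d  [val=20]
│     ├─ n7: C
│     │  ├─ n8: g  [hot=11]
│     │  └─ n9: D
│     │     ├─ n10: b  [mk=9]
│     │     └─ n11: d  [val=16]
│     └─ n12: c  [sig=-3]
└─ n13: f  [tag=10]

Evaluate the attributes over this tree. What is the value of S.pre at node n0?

1. n1.depth = "yu"  ["yu"]
2. n2.depth = 1  [len(B.depth) - 1]
3. n2.lab = "kp"  ["kp"]
4. n3.val = 28  [terminal]
5. n2.off = 23  [D.depth + 22]
6. n4.hot = 18  [terminal]
7. n5.hot = -4  [D.off - 27]
8. n5.lab = "vm"  ["vm"]
9. n6.val = 20  [terminal]
10. n8.hot = 11  [terminal]
11. n9.depth = 28  [28]
12. n9.lab = "yn"  ["yn"]
13. n10.mk = 9  [terminal]
14. n11.val = 16  [terminal]
15. n9.off = 26  [d.val + 10]
16. n7.hot = -5  [D.off - 31]
17. n7.sig = -5  [g.hot * 2 - 27]
18. n12.sig = -3  [terminal]
19. n5.ok = "qvm"  ["q" ++ A.lab]
20. n1.idx = 24  [D.off + 1]
21. n13.tag = 10  [terminal]
22. n0.off = 0  [B.idx + f.tag - 34]
23. n0.fin = -4  [f.tag - 14]
24. n0.val = "xx"  ["xx"]
25. n0.pre = -6  [B.idx * 2 - 54]

-6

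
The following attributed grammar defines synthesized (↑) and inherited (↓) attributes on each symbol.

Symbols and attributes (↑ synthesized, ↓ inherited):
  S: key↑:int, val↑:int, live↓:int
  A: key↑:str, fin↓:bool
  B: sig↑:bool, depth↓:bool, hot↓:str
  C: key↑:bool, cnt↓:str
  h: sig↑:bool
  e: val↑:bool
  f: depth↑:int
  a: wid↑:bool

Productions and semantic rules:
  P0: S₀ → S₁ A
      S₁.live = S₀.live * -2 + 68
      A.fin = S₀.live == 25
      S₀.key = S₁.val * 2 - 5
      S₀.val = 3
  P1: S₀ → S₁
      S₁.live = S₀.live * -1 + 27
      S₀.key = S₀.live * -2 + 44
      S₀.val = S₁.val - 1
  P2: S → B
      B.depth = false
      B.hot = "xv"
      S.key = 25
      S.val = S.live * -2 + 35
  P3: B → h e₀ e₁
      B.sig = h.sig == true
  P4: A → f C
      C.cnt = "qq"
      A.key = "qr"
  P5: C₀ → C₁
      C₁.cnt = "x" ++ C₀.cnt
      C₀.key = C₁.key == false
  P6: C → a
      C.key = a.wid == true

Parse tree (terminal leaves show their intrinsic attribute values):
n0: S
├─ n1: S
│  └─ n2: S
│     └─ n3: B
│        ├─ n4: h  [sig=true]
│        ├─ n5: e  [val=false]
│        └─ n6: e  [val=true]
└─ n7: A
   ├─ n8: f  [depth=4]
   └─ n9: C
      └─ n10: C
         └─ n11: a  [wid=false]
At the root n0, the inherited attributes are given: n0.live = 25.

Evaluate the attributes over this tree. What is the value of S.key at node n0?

1. n0.live = 25  [given at root]
2. n1.live = 18  [S₀.live * -2 + 68]
3. n2.live = 9  [S₀.live * -1 + 27]
4. n3.depth = false  [false]
5. n3.hot = "xv"  ["xv"]
6. n4.sig = true  [terminal]
7. n5.val = false  [terminal]
8. n6.val = true  [terminal]
9. n3.sig = true  [h.sig == true]
10. n2.key = 25  [25]
11. n2.val = 17  [S.live * -2 + 35]
12. n1.key = 8  [S₀.live * -2 + 44]
13. n1.val = 16  [S₁.val - 1]
14. n7.fin = true  [S₀.live == 25]
15. n8.depth = 4  [terminal]
16. n9.cnt = "qq"  ["qq"]
17. n10.cnt = "xqq"  ["x" ++ C₀.cnt]
18. n11.wid = false  [terminal]
19. n10.key = false  [a.wid == true]
20. n9.key = true  [C₁.key == false]
21. n7.key = "qr"  ["qr"]
22. n0.key = 27  [S₁.val * 2 - 5]
23. n0.val = 3  [3]

27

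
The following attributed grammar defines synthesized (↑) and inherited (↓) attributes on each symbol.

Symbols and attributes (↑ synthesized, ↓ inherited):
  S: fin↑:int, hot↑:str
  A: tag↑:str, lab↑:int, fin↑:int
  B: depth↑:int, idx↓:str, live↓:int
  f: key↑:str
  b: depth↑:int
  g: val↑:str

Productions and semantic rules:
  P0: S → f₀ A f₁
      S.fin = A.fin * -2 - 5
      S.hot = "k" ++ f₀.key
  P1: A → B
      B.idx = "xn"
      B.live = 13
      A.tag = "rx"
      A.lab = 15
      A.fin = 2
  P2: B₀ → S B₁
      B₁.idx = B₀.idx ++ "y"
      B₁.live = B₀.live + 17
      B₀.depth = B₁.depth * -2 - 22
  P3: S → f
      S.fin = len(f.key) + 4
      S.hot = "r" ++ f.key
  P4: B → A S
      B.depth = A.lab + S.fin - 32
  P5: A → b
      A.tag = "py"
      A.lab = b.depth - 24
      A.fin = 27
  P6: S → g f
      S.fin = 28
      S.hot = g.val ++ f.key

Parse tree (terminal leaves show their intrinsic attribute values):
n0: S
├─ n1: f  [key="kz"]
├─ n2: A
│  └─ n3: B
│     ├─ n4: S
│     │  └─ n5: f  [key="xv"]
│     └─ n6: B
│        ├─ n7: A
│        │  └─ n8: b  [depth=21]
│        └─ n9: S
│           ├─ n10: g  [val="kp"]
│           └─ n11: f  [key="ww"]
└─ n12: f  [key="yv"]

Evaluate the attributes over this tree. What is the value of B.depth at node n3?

1. n1.key = "kz"  [terminal]
2. n3.idx = "xn"  ["xn"]
3. n3.live = 13  [13]
4. n5.key = "xv"  [terminal]
5. n4.fin = 6  [len(f.key) + 4]
6. n4.hot = "rxv"  ["r" ++ f.key]
7. n6.idx = "xny"  [B₀.idx ++ "y"]
8. n6.live = 30  [B₀.live + 17]
9. n8.depth = 21  [terminal]
10. n7.tag = "py"  ["py"]
11. n7.lab = -3  [b.depth - 24]
12. n7.fin = 27  [27]
13. n10.val = "kp"  [terminal]
14. n11.key = "ww"  [terminal]
15. n9.fin = 28  [28]
16. n9.hot = "kpww"  [g.val ++ f.key]
17. n6.depth = -7  [A.lab + S.fin - 32]
18. n3.depth = -8  [B₁.depth * -2 - 22]
19. n2.tag = "rx"  ["rx"]
20. n2.lab = 15  [15]
21. n2.fin = 2  [2]
22. n12.key = "yv"  [terminal]
23. n0.fin = -9  [A.fin * -2 - 5]
24. n0.hot = "kkz"  ["k" ++ f₀.key]

-8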